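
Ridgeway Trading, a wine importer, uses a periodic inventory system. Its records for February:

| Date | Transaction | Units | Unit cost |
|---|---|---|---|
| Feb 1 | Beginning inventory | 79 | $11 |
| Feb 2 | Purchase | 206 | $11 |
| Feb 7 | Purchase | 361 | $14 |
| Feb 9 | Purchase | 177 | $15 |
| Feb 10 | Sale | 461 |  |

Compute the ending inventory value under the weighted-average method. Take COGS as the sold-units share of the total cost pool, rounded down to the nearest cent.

Ending inventory = $4,769.78

Feb 10, sell 461: 461/823 × $10,844.00 → $6,074.22
Ending inventory (cost pool remaining) = $4,769.78
Check: goods available $10,844.00 = COGS $6,074.22 + ending $4,769.78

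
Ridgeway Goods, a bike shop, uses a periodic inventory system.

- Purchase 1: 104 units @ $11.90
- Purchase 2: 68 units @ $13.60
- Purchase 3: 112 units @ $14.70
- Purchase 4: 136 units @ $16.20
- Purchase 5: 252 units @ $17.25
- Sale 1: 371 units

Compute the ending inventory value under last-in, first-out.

Sale 1 (371) [LIFO — newest first]: 252 @ $17.25 + 119 @ $16.20 = $6,274.80
Ending inventory: 104 @ $11.90 + 68 @ $13.60 + 112 @ $14.70 + 17 @ $16.20 = $4,084.20
Check: goods available $10,359.00 = COGS $6,274.80 + ending $4,084.20

Ending inventory = $4,084.20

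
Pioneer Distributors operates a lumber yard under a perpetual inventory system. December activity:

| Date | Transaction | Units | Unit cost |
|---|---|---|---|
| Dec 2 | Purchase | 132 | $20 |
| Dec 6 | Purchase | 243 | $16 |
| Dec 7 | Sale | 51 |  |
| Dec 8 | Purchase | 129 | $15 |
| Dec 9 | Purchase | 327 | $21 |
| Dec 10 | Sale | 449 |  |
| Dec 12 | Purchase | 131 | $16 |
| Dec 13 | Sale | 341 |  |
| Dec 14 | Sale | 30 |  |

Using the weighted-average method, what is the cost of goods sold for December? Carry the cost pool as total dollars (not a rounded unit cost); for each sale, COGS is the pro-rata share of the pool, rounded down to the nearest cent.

COGS = $15,805.98

After Dec 2: 132 on hand, pool $2,640.00 (≈ $20.0000 each)
After Dec 6: 375 on hand, pool $6,528.00 (≈ $17.4080 each)
Dec 7, sell 51: 51/375 × $6,528.00 → $887.80
After Dec 8: 453 on hand, pool $7,575.20 (≈ $16.7223 each)
After Dec 9: 780 on hand, pool $14,442.20 (≈ $18.5156 each)
Dec 10, sell 449: 449/780 × $14,442.20 → $8,313.52
After Dec 12: 462 on hand, pool $8,224.68 (≈ $17.8023 each)
Dec 13, sell 341: 341/462 × $8,224.68 → $6,070.59
Dec 14, sell 30: 30/121 × $2,154.09 → $534.07
Total COGS = $887.80 + $8,313.52 + $6,070.59 + $534.07 = $15,805.98
Ending inventory (cost pool remaining) = $1,620.02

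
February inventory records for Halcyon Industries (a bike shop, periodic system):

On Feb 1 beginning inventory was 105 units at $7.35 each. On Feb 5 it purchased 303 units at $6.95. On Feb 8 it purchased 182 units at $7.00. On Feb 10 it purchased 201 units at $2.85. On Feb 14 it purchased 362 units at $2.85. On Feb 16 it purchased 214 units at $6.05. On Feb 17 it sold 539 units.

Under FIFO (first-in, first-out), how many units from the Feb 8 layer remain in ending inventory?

51

Feb 17, 539 sold [FIFO — oldest first]: 105 @ $7.35 + 303 @ $6.95 + 131 @ $7.00 = $3,794.60
Ending inventory: 51 @ $7.00 + 201 @ $2.85 + 362 @ $2.85 + 214 @ $6.05 = $3,256.25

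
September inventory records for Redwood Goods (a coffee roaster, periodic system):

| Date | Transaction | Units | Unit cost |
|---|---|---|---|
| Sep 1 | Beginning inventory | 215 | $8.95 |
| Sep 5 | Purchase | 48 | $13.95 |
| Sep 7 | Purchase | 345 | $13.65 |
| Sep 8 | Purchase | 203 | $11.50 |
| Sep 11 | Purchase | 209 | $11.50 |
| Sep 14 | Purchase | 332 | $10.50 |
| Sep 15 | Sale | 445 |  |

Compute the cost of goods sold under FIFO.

Sep 15, 445 sold [FIFO — oldest first]: 215 @ $8.95 + 48 @ $13.95 + 182 @ $13.65 = $5,078.15
Ending inventory: 163 @ $13.65 + 203 @ $11.50 + 209 @ $11.50 + 332 @ $10.50 = $10,448.95

COGS = $5,078.15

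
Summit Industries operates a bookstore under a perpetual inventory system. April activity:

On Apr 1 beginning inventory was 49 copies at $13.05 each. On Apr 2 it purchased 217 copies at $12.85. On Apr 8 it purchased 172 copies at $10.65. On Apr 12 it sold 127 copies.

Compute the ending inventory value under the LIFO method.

Apr 12, 127 sold [LIFO — newest first]: 127 @ $10.65 = $1,352.55
Ending inventory: 49 @ $13.05 + 217 @ $12.85 + 45 @ $10.65 = $3,907.15

Ending inventory = $3,907.15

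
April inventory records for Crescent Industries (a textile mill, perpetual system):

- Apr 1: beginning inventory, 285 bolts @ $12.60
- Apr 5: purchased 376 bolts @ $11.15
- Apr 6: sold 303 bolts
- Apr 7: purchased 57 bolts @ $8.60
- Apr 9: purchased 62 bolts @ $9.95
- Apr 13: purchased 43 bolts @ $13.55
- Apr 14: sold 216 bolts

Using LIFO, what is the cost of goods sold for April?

COGS = $5,670.30

Apr 6, 303 sold [LIFO — newest first]: 303 @ $11.15 = $3,378.45
Apr 14, 216 sold [LIFO — newest first]: 43 @ $13.55 + 62 @ $9.95 + 57 @ $8.60 + 54 @ $11.15 = $2,291.85
Total COGS = $3,378.45 + $2,291.85 = $5,670.30
Ending inventory: 285 @ $12.60 + 19 @ $11.15 = $3,802.85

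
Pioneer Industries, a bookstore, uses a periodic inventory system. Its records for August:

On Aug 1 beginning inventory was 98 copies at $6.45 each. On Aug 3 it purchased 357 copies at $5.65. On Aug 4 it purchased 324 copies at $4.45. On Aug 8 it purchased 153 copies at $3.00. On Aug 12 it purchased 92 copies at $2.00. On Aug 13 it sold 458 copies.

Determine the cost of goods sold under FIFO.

Aug 13, 458 sold [FIFO — oldest first]: 98 @ $6.45 + 357 @ $5.65 + 3 @ $4.45 = $2,662.50
Ending inventory: 321 @ $4.45 + 153 @ $3.00 + 92 @ $2.00 = $2,071.45

COGS = $2,662.50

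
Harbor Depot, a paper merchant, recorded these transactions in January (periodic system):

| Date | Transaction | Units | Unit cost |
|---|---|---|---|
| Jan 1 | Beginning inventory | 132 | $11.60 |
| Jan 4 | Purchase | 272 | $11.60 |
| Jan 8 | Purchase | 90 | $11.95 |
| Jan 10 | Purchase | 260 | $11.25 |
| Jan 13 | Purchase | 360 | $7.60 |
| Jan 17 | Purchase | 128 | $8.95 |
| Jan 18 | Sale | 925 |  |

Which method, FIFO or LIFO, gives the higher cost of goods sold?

FIFO

FIFO COGS: 132 @ $11.60 + 272 @ $11.60 + 90 @ $11.95 + 260 @ $11.25 + 171 @ $7.60 = $9,986.50
LIFO COGS: 128 @ $8.95 + 360 @ $7.60 + 260 @ $11.25 + 90 @ $11.95 + 87 @ $11.60 = $8,891.30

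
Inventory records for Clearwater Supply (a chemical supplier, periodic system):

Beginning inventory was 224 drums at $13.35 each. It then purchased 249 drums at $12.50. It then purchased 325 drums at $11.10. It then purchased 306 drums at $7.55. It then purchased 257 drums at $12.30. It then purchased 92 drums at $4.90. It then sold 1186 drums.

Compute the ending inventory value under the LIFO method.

Sale 1 (1186) [LIFO — newest first]: 92 @ $4.90 + 257 @ $12.30 + 306 @ $7.55 + 325 @ $11.10 + 206 @ $12.50 = $12,104.70
Ending inventory: 224 @ $13.35 + 43 @ $12.50 = $3,527.90
Check: goods available $15,632.60 = COGS $12,104.70 + ending $3,527.90

Ending inventory = $3,527.90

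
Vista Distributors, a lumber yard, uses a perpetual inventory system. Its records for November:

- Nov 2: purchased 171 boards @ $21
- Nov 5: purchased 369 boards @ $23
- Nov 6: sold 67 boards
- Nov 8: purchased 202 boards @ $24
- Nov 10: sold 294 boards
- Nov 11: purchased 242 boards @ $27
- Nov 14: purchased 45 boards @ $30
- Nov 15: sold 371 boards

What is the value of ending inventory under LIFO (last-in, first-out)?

Ending inventory = $6,489

Nov 6, 67 sold [LIFO — newest first]: 67 @ $23 = $1,541
Nov 10, 294 sold [LIFO — newest first]: 202 @ $24 + 92 @ $23 = $6,964
Nov 15, 371 sold [LIFO — newest first]: 45 @ $30 + 242 @ $27 + 84 @ $23 = $9,816
Total COGS = $1,541 + $6,964 + $9,816 = $18,321
Ending inventory: 171 @ $21 + 126 @ $23 = $6,489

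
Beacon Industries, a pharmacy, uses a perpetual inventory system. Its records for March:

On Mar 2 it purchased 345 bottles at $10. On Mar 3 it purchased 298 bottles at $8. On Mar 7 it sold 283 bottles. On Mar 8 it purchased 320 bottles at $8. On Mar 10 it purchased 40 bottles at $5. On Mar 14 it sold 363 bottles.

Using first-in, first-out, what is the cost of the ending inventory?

Mar 7, 283 sold [FIFO — oldest first]: 283 @ $10 = $2,830
Mar 14, 363 sold [FIFO — oldest first]: 62 @ $10 + 298 @ $8 + 3 @ $8 = $3,028
Total COGS = $2,830 + $3,028 = $5,858
Ending inventory: 317 @ $8 + 40 @ $5 = $2,736

Ending inventory = $2,736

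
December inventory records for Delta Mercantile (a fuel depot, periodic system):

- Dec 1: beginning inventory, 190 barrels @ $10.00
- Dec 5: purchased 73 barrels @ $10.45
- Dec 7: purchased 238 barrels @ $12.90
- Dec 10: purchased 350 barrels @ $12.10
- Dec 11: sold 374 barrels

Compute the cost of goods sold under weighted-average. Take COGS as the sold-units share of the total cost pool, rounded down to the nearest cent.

Dec 11, sell 374: 374/851 × $9,968.05 → $4,380.78
Ending inventory (cost pool remaining) = $5,587.27

COGS = $4,380.78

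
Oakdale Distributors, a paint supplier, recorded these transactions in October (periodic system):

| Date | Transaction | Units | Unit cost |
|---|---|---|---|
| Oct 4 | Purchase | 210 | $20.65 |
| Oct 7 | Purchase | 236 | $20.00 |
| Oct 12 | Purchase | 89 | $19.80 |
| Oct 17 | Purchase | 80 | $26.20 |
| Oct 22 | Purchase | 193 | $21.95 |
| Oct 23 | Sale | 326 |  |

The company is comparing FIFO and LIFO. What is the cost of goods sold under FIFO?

FIFO COGS: 210 @ $20.65 + 116 @ $20.00 = $6,656.50
LIFO COGS: 193 @ $21.95 + 80 @ $26.20 + 53 @ $19.80 = $7,381.75

COGS = $6,656.50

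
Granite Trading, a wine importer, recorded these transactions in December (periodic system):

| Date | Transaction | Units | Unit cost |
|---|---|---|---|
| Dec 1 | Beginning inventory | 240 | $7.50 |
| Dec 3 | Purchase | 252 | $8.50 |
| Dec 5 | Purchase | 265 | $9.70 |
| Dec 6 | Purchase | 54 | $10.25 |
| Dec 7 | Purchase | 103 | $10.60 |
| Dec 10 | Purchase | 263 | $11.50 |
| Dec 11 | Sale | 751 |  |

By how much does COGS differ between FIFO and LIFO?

FIFO COGS: 240 @ $7.50 + 252 @ $8.50 + 259 @ $9.70 = $6,454.30
LIFO COGS: 263 @ $11.50 + 103 @ $10.60 + 54 @ $10.25 + 265 @ $9.70 + 66 @ $8.50 = $7,801.30
Difference = |$6,454.30 − $7,801.30| = $1,347.00

$1,347.00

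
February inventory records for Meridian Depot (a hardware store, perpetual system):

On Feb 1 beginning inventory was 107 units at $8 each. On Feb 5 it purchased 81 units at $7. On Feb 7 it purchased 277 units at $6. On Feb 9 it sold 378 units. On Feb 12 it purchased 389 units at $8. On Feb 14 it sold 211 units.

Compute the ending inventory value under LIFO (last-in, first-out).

Ending inventory = $2,120

Feb 9, 378 sold [LIFO — newest first]: 277 @ $6 + 81 @ $7 + 20 @ $8 = $2,389
Feb 14, 211 sold [LIFO — newest first]: 211 @ $8 = $1,688
Total COGS = $2,389 + $1,688 = $4,077
Ending inventory: 87 @ $8 + 178 @ $8 = $2,120
Check: goods available $6,197 = COGS $4,077 + ending $2,120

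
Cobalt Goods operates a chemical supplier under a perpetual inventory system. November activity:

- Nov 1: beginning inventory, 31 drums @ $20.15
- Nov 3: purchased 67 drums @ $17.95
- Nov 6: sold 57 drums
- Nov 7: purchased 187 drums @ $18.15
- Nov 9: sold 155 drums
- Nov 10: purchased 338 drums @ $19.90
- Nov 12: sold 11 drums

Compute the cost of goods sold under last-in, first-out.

Nov 6, 57 sold [LIFO — newest first]: 57 @ $17.95 = $1,023.15
Nov 9, 155 sold [LIFO — newest first]: 155 @ $18.15 = $2,813.25
Nov 12, 11 sold [LIFO — newest first]: 11 @ $19.90 = $218.90
Total COGS = $1,023.15 + $2,813.25 + $218.90 = $4,055.30
Ending inventory: 31 @ $20.15 + 10 @ $17.95 + 32 @ $18.15 + 327 @ $19.90 = $7,892.25
Check: goods available $11,947.55 = COGS $4,055.30 + ending $7,892.25

COGS = $4,055.30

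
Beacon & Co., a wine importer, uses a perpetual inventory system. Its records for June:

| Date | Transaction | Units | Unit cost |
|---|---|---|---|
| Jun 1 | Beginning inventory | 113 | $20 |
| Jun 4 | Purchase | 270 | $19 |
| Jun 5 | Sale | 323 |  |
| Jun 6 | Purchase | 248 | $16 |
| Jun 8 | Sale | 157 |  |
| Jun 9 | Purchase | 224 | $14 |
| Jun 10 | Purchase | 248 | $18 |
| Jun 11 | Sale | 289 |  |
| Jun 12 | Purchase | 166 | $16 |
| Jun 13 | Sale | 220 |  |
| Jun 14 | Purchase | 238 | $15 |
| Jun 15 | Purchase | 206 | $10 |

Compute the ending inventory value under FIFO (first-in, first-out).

Ending inventory = $10,338

Jun 5, 323 sold [FIFO — oldest first]: 113 @ $20 + 210 @ $19 = $6,250
Jun 8, 157 sold [FIFO — oldest first]: 60 @ $19 + 97 @ $16 = $2,692
Jun 11, 289 sold [FIFO — oldest first]: 151 @ $16 + 138 @ $14 = $4,348
Jun 13, 220 sold [FIFO — oldest first]: 86 @ $14 + 134 @ $18 = $3,616
Total COGS = $6,250 + $2,692 + $4,348 + $3,616 = $16,906
Ending inventory: 114 @ $18 + 166 @ $16 + 238 @ $15 + 206 @ $10 = $10,338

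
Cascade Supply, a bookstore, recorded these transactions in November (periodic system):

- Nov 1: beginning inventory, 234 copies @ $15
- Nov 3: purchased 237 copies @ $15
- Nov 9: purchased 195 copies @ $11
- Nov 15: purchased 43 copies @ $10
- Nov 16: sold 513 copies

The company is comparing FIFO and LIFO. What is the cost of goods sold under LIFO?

COGS = $6,700

FIFO COGS: 234 @ $15 + 237 @ $15 + 42 @ $11 = $7,527
LIFO COGS: 43 @ $10 + 195 @ $11 + 237 @ $15 + 38 @ $15 = $6,700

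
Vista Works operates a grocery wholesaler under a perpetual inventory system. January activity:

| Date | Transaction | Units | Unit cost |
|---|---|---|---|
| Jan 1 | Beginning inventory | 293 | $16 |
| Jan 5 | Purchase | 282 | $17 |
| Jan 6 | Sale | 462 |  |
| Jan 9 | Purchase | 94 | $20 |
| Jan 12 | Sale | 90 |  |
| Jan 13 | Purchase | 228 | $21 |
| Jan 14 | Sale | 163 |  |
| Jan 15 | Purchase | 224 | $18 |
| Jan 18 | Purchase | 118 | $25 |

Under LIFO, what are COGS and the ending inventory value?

Jan 6, 462 sold [LIFO — newest first]: 282 @ $17 + 180 @ $16 = $7,674
Jan 12, 90 sold [LIFO — newest first]: 90 @ $20 = $1,800
Jan 14, 163 sold [LIFO — newest first]: 163 @ $21 = $3,423
Total COGS = $7,674 + $1,800 + $3,423 = $12,897
Ending inventory: 113 @ $16 + 4 @ $20 + 65 @ $21 + 224 @ $18 + 118 @ $25 = $10,235
Check: goods available $23,132 = COGS $12,897 + ending $10,235

COGS = $12,897; ending inventory = $10,235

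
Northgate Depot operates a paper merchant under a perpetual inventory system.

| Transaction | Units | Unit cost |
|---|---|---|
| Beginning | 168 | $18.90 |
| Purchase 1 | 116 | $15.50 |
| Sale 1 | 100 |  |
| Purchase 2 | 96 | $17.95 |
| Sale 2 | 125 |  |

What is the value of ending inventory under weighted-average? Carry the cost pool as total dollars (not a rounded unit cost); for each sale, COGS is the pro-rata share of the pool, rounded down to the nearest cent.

After Beginning: 168 on hand, pool $3,175.20 (≈ $18.9000 each)
After Purchase 1: 284 on hand, pool $4,973.20 (≈ $17.5113 each)
Sale 1, sell 100: 100/284 × $4,973.20 → $1,751.12
After Purchase 2: 280 on hand, pool $4,945.28 (≈ $17.6617 each)
Sale 2, sell 125: 125/280 × $4,945.28 → $2,207.71
Total COGS = $1,751.12 + $2,207.71 = $3,958.83
Ending inventory (cost pool remaining) = $2,737.57

Ending inventory = $2,737.57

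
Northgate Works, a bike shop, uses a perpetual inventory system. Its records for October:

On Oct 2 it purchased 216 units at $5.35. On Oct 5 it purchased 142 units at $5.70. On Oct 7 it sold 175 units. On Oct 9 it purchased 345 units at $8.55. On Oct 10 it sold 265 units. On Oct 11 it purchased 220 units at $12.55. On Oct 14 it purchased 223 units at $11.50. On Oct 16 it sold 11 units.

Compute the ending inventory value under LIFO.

Oct 7, 175 sold [LIFO — newest first]: 142 @ $5.70 + 33 @ $5.35 = $985.95
Oct 10, 265 sold [LIFO — newest first]: 265 @ $8.55 = $2,265.75
Oct 16, 11 sold [LIFO — newest first]: 11 @ $11.50 = $126.50
Total COGS = $985.95 + $2,265.75 + $126.50 = $3,378.20
Ending inventory: 183 @ $5.35 + 80 @ $8.55 + 220 @ $12.55 + 212 @ $11.50 = $6,862.05

Ending inventory = $6,862.05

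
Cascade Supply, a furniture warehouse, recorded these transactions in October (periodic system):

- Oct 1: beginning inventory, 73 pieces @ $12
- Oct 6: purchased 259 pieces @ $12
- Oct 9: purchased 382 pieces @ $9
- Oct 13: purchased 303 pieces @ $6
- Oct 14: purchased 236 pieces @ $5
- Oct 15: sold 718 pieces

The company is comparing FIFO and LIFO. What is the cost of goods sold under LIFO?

FIFO COGS: 73 @ $12 + 259 @ $12 + 382 @ $9 + 4 @ $6 = $7,446
LIFO COGS: 236 @ $5 + 303 @ $6 + 179 @ $9 = $4,609

COGS = $4,609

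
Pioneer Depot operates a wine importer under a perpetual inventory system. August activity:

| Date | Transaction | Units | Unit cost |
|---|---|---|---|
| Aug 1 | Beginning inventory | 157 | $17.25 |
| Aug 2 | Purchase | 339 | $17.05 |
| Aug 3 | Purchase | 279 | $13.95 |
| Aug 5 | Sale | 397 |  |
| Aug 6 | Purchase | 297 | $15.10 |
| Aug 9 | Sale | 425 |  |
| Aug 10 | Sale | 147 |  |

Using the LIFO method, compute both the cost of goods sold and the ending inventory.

COGS = $15,088.20; ending inventory = $1,776.75

Aug 5, 397 sold [LIFO — newest first]: 279 @ $13.95 + 118 @ $17.05 = $5,903.95
Aug 9, 425 sold [LIFO — newest first]: 297 @ $15.10 + 128 @ $17.05 = $6,667.10
Aug 10, 147 sold [LIFO — newest first]: 93 @ $17.05 + 54 @ $17.25 = $2,517.15
Total COGS = $5,903.95 + $6,667.10 + $2,517.15 = $15,088.20
Ending inventory: 103 @ $17.25 = $1,776.75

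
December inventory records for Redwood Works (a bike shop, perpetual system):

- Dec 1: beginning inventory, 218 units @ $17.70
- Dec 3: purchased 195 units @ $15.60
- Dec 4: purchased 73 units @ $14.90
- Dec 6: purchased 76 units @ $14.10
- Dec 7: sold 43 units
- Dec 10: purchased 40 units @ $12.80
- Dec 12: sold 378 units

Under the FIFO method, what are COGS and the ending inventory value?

COGS = $7,019.80; ending inventory = $2,552.10

Dec 7, 43 sold [FIFO — oldest first]: 43 @ $17.70 = $761.10
Dec 12, 378 sold [FIFO — oldest first]: 175 @ $17.70 + 195 @ $15.60 + 8 @ $14.90 = $6,258.70
Total COGS = $761.10 + $6,258.70 = $7,019.80
Ending inventory: 65 @ $14.90 + 76 @ $14.10 + 40 @ $12.80 = $2,552.10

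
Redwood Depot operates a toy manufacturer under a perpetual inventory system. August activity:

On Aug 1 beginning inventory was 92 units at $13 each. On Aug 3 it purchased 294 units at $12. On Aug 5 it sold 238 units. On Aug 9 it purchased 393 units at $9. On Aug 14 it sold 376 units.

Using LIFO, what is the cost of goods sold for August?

COGS = $6,240

Aug 5, 238 sold [LIFO — newest first]: 238 @ $12 = $2,856
Aug 14, 376 sold [LIFO — newest first]: 376 @ $9 = $3,384
Total COGS = $2,856 + $3,384 = $6,240
Ending inventory: 92 @ $13 + 56 @ $12 + 17 @ $9 = $2,021
Check: goods available $8,261 = COGS $6,240 + ending $2,021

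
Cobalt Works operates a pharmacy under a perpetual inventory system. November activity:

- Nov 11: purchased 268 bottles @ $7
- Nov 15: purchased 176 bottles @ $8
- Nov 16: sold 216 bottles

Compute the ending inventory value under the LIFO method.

Ending inventory = $1,596

Nov 16, 216 sold [LIFO — newest first]: 176 @ $8 + 40 @ $7 = $1,688
Ending inventory: 228 @ $7 = $1,596
Check: goods available $3,284 = COGS $1,688 + ending $1,596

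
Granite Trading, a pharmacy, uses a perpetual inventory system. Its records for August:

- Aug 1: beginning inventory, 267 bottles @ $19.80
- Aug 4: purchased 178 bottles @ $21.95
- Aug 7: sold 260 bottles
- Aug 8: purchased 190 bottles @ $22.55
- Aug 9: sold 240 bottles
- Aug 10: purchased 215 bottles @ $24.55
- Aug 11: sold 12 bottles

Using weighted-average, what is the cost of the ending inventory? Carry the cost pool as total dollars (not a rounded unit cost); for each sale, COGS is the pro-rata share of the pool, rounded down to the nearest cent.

After Aug 1: 267 on hand, pool $5,286.60 (≈ $19.8000 each)
After Aug 4: 445 on hand, pool $9,193.70 (≈ $20.6600 each)
Aug 7, sell 260: 260/445 × $9,193.70 → $5,371.60
After Aug 8: 375 on hand, pool $8,106.60 (≈ $21.6176 each)
Aug 9, sell 240: 240/375 × $8,106.60 → $5,188.22
After Aug 10: 350 on hand, pool $8,196.63 (≈ $23.4189 each)
Aug 11, sell 12: 12/350 × $8,196.63 → $281.02
Total COGS = $5,371.60 + $5,188.22 + $281.02 = $10,840.84
Ending inventory (cost pool remaining) = $7,915.61

Ending inventory = $7,915.61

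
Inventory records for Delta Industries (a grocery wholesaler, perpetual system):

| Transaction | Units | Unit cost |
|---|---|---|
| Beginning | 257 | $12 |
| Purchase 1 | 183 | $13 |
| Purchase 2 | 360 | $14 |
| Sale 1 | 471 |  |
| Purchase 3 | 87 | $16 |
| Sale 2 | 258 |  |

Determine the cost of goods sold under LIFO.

Sale 1 (471) [LIFO — newest first]: 360 @ $14 + 111 @ $13 = $6,483
Sale 2 (258) [LIFO — newest first]: 87 @ $16 + 72 @ $13 + 99 @ $12 = $3,516
Total COGS = $6,483 + $3,516 = $9,999
Ending inventory: 158 @ $12 = $1,896
Check: goods available $11,895 = COGS $9,999 + ending $1,896

COGS = $9,999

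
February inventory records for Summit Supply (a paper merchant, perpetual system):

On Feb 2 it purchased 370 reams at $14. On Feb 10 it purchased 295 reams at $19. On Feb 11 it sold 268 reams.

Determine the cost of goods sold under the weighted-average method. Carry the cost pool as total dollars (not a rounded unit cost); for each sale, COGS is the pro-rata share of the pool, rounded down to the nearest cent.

After Feb 2: 370 on hand, pool $5,180.00 (≈ $14.0000 each)
After Feb 10: 665 on hand, pool $10,785.00 (≈ $16.2180 each)
Feb 11, sell 268: 268/665 × $10,785.00 → $4,346.43
Ending inventory (cost pool remaining) = $6,438.57
Check: goods available $10,785.00 = COGS $4,346.43 + ending $6,438.57

COGS = $4,346.43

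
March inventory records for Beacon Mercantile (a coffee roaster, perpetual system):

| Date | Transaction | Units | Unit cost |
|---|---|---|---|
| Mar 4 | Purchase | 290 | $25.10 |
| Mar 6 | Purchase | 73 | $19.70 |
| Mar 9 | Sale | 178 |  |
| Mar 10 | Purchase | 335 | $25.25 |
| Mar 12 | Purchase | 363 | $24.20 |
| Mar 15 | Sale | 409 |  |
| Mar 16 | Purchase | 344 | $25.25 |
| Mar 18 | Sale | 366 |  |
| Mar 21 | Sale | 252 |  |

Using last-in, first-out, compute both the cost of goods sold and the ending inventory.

Mar 9, 178 sold [LIFO — newest first]: 73 @ $19.70 + 105 @ $25.10 = $4,073.60
Mar 15, 409 sold [LIFO — newest first]: 363 @ $24.20 + 46 @ $25.25 = $9,946.10
Mar 18, 366 sold [LIFO — newest first]: 344 @ $25.25 + 22 @ $25.25 = $9,241.50
Mar 21, 252 sold [LIFO — newest first]: 252 @ $25.25 = $6,363.00
Total COGS = $4,073.60 + $9,946.10 + $9,241.50 + $6,363.00 = $29,624.20
Ending inventory: 185 @ $25.10 + 15 @ $25.25 = $5,022.25

COGS = $29,624.20; ending inventory = $5,022.25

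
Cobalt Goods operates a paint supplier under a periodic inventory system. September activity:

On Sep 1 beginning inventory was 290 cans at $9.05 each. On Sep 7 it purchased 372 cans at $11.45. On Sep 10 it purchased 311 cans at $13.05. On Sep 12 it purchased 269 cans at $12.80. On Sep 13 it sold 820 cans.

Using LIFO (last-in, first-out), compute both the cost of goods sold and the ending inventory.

Sep 13, 820 sold [LIFO — newest first]: 269 @ $12.80 + 311 @ $13.05 + 240 @ $11.45 = $10,249.75
Ending inventory: 290 @ $9.05 + 132 @ $11.45 = $4,135.90

COGS = $10,249.75; ending inventory = $4,135.90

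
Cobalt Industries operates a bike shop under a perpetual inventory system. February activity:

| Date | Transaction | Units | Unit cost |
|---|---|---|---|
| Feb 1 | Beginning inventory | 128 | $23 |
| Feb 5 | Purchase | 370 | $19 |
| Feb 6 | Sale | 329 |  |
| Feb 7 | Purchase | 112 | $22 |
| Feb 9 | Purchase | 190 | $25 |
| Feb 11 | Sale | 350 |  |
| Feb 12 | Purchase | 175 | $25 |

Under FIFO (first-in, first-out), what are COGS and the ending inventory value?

COGS = $14,163; ending inventory = $7,400

Feb 6, 329 sold [FIFO — oldest first]: 128 @ $23 + 201 @ $19 = $6,763
Feb 11, 350 sold [FIFO — oldest first]: 169 @ $19 + 112 @ $22 + 69 @ $25 = $7,400
Total COGS = $6,763 + $7,400 = $14,163
Ending inventory: 121 @ $25 + 175 @ $25 = $7,400
Check: goods available $21,563 = COGS $14,163 + ending $7,400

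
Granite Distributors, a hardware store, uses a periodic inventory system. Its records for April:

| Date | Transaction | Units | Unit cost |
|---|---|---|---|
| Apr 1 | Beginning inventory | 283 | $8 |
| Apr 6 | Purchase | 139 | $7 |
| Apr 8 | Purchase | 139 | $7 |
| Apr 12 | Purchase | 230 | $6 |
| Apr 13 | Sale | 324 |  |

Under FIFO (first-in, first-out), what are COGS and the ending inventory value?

COGS = $2,551; ending inventory = $3,039

Apr 13, 324 sold [FIFO — oldest first]: 283 @ $8 + 41 @ $7 = $2,551
Ending inventory: 98 @ $7 + 139 @ $7 + 230 @ $6 = $3,039
Check: goods available $5,590 = COGS $2,551 + ending $3,039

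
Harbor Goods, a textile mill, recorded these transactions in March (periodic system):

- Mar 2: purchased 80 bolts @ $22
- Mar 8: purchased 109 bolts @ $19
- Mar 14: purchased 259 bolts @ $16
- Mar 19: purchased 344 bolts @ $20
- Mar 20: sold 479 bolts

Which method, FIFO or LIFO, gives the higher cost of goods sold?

LIFO

FIFO COGS: 80 @ $22 + 109 @ $19 + 259 @ $16 + 31 @ $20 = $8,595
LIFO COGS: 344 @ $20 + 135 @ $16 = $9,040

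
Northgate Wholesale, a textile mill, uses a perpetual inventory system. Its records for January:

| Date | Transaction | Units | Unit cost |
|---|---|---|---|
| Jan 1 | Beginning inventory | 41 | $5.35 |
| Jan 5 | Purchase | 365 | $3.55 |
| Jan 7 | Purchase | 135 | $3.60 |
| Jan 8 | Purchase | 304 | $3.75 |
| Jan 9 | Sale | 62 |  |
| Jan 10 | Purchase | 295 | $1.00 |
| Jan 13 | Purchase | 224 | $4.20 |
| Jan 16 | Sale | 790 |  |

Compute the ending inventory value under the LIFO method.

Jan 9, 62 sold [LIFO — newest first]: 62 @ $3.75 = $232.50
Jan 16, 790 sold [LIFO — newest first]: 224 @ $4.20 + 295 @ $1.00 + 242 @ $3.75 + 29 @ $3.60 = $2,247.70
Total COGS = $232.50 + $2,247.70 = $2,480.20
Ending inventory: 41 @ $5.35 + 365 @ $3.55 + 106 @ $3.60 = $1,896.70

Ending inventory = $1,896.70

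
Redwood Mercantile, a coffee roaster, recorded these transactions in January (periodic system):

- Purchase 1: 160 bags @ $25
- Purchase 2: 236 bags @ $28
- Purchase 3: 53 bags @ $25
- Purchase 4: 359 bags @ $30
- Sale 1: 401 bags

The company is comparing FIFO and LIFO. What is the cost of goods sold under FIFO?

COGS = $10,733

FIFO COGS: 160 @ $25 + 236 @ $28 + 5 @ $25 = $10,733
LIFO COGS: 359 @ $30 + 42 @ $25 = $11,820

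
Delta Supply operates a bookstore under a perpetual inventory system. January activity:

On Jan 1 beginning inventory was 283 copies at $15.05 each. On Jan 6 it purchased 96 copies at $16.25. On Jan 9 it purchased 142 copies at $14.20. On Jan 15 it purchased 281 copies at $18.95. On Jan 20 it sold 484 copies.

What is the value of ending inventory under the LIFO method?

Jan 20, 484 sold [LIFO — newest first]: 281 @ $18.95 + 142 @ $14.20 + 61 @ $16.25 = $8,332.60
Ending inventory: 283 @ $15.05 + 35 @ $16.25 = $4,827.90

Ending inventory = $4,827.90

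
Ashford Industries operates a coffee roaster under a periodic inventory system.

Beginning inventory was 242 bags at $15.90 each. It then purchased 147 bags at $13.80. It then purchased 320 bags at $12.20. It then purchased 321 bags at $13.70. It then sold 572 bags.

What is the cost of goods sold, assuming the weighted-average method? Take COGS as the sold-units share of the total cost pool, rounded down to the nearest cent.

Sale 1, sell 572: 572/1030 × $14,178.10 → $7,873.66
Ending inventory (cost pool remaining) = $6,304.44

COGS = $7,873.66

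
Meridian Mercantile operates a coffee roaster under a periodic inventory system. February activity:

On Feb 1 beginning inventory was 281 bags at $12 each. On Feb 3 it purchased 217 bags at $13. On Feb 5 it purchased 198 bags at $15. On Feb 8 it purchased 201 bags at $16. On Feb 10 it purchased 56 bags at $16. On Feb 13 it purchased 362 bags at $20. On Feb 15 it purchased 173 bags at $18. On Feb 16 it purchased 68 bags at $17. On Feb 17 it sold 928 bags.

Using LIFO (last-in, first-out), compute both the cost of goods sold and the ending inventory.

COGS = $16,642; ending inventory = $8,143

Feb 17, 928 sold [LIFO — newest first]: 68 @ $17 + 173 @ $18 + 362 @ $20 + 56 @ $16 + 201 @ $16 + 68 @ $15 = $16,642
Ending inventory: 281 @ $12 + 217 @ $13 + 130 @ $15 = $8,143
Check: goods available $24,785 = COGS $16,642 + ending $8,143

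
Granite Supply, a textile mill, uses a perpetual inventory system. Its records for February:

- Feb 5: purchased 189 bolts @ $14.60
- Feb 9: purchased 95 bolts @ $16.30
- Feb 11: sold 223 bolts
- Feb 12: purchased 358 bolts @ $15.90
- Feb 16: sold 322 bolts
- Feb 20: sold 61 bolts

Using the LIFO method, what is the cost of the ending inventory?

Ending inventory = $525.60

Feb 11, 223 sold [LIFO — newest first]: 95 @ $16.30 + 128 @ $14.60 = $3,417.30
Feb 16, 322 sold [LIFO — newest first]: 322 @ $15.90 = $5,119.80
Feb 20, 61 sold [LIFO — newest first]: 36 @ $15.90 + 25 @ $14.60 = $937.40
Total COGS = $3,417.30 + $5,119.80 + $937.40 = $9,474.50
Ending inventory: 36 @ $14.60 = $525.60
Check: goods available $10,000.10 = COGS $9,474.50 + ending $525.60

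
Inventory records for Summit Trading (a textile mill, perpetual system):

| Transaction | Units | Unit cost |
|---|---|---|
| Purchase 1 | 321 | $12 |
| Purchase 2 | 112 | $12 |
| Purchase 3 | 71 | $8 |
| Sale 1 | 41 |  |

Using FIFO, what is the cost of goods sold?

COGS = $492

Sale 1 (41) [FIFO — oldest first]: 41 @ $12 = $492
Ending inventory: 280 @ $12 + 112 @ $12 + 71 @ $8 = $5,272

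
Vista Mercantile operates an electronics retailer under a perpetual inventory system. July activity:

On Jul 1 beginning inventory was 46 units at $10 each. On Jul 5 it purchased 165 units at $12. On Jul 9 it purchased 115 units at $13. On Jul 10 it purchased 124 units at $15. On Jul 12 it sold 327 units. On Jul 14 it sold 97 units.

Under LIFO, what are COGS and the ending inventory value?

COGS = $5,535; ending inventory = $260

Jul 12, 327 sold [LIFO — newest first]: 124 @ $15 + 115 @ $13 + 88 @ $12 = $4,411
Jul 14, 97 sold [LIFO — newest first]: 77 @ $12 + 20 @ $10 = $1,124
Total COGS = $4,411 + $1,124 = $5,535
Ending inventory: 26 @ $10 = $260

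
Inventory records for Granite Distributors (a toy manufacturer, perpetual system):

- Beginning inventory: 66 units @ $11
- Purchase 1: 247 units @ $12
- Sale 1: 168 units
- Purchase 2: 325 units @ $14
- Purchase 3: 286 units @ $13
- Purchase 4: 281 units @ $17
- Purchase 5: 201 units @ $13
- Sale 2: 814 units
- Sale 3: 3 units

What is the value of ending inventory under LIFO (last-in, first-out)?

Sale 1 (168) [LIFO — newest first]: 168 @ $12 = $2,016
Sale 2 (814) [LIFO — newest first]: 201 @ $13 + 281 @ $17 + 286 @ $13 + 46 @ $14 = $11,752
Sale 3 (3) [LIFO — newest first]: 3 @ $14 = $42
Total COGS = $2,016 + $11,752 + $42 = $13,810
Ending inventory: 66 @ $11 + 79 @ $12 + 276 @ $14 = $5,538

Ending inventory = $5,538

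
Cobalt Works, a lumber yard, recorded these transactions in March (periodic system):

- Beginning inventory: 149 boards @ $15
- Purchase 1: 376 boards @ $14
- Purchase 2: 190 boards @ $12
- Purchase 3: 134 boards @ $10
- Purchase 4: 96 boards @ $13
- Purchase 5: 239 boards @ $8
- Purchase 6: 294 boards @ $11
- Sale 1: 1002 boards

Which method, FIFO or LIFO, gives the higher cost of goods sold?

FIFO

FIFO COGS: 149 @ $15 + 376 @ $14 + 190 @ $12 + 134 @ $10 + 96 @ $13 + 57 @ $8 = $12,823
LIFO COGS: 294 @ $11 + 239 @ $8 + 96 @ $13 + 134 @ $10 + 190 @ $12 + 49 @ $14 = $10,700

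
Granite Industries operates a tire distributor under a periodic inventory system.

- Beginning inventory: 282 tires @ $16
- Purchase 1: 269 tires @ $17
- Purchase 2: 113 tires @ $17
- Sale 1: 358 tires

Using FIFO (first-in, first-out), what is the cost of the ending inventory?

Ending inventory = $5,202

Sale 1 (358) [FIFO — oldest first]: 282 @ $16 + 76 @ $17 = $5,804
Ending inventory: 193 @ $17 + 113 @ $17 = $5,202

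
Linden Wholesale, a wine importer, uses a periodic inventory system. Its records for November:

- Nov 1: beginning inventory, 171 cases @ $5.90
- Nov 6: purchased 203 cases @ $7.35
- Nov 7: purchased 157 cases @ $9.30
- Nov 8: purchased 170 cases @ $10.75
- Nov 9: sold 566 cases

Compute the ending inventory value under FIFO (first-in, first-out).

Nov 9, 566 sold [FIFO — oldest first]: 171 @ $5.90 + 203 @ $7.35 + 157 @ $9.30 + 35 @ $10.75 = $4,337.30
Ending inventory: 135 @ $10.75 = $1,451.25
Check: goods available $5,788.55 = COGS $4,337.30 + ending $1,451.25

Ending inventory = $1,451.25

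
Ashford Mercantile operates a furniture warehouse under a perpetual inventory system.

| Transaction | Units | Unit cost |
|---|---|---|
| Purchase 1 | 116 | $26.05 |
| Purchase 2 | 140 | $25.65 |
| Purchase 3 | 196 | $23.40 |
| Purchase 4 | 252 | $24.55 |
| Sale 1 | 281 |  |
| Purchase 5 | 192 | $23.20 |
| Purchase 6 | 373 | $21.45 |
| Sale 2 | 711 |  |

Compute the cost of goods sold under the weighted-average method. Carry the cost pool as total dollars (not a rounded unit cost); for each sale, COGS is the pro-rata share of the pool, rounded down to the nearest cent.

COGS = $23,420.27

After Purchase 1: 116 on hand, pool $3,021.80 (≈ $26.0500 each)
After Purchase 2: 256 on hand, pool $6,612.80 (≈ $25.8313 each)
After Purchase 3: 452 on hand, pool $11,199.20 (≈ $24.7770 each)
After Purchase 4: 704 on hand, pool $17,385.80 (≈ $24.6957 each)
Sale 1, sell 281: 281/704 × $17,385.80 → $6,939.50
After Purchase 5: 615 on hand, pool $14,900.70 (≈ $24.2288 each)
After Purchase 6: 988 on hand, pool $22,901.55 (≈ $23.1797 each)
Sale 2, sell 711: 711/988 × $22,901.55 → $16,480.77
Total COGS = $6,939.50 + $16,480.77 = $23,420.27
Ending inventory (cost pool remaining) = $6,420.78
Check: goods available $29,841.05 = COGS $23,420.27 + ending $6,420.78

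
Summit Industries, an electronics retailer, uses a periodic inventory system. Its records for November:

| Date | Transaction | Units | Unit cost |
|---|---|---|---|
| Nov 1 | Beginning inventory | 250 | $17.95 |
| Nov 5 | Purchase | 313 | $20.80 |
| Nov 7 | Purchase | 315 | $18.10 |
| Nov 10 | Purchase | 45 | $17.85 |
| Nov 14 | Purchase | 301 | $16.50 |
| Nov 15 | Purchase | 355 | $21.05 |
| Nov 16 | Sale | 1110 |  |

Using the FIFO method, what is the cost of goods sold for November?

COGS = $20,588.15

Nov 16, 1110 sold [FIFO — oldest first]: 250 @ $17.95 + 313 @ $20.80 + 315 @ $18.10 + 45 @ $17.85 + 187 @ $16.50 = $20,588.15
Ending inventory: 114 @ $16.50 + 355 @ $21.05 = $9,353.75
Check: goods available $29,941.90 = COGS $20,588.15 + ending $9,353.75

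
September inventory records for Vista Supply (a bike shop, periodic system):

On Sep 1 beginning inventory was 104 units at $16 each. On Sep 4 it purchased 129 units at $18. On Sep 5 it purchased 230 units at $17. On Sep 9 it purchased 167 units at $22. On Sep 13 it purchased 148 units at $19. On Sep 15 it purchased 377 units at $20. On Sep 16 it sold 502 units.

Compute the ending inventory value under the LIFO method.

Sep 16, 502 sold [LIFO — newest first]: 377 @ $20 + 125 @ $19 = $9,915
Ending inventory: 104 @ $16 + 129 @ $18 + 230 @ $17 + 167 @ $22 + 23 @ $19 = $12,007
Check: goods available $21,922 = COGS $9,915 + ending $12,007

Ending inventory = $12,007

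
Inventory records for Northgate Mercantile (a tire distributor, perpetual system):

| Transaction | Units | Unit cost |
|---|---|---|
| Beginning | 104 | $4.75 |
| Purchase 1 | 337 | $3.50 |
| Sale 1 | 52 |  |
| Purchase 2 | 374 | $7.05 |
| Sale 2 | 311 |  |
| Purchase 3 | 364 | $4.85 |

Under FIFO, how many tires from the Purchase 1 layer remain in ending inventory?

Sale 1 (52) [FIFO — oldest first]: 52 @ $4.75 = $247.00
Sale 2 (311) [FIFO — oldest first]: 52 @ $4.75 + 259 @ $3.50 = $1,153.50
Total COGS = $247.00 + $1,153.50 = $1,400.50
Ending inventory: 78 @ $3.50 + 374 @ $7.05 + 364 @ $4.85 = $4,675.10
Check: goods available $6,075.60 = COGS $1,400.50 + ending $4,675.10

78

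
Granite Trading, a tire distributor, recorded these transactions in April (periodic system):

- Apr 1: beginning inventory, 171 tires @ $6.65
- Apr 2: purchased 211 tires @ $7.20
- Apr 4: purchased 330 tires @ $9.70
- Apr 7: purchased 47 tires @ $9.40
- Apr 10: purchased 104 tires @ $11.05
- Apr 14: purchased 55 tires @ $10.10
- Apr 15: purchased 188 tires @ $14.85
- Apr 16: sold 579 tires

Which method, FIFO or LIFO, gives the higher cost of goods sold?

LIFO

FIFO COGS: 171 @ $6.65 + 211 @ $7.20 + 197 @ $9.70 = $4,567.25
LIFO COGS: 188 @ $14.85 + 55 @ $10.10 + 104 @ $11.05 + 47 @ $9.40 + 185 @ $9.70 = $6,732.80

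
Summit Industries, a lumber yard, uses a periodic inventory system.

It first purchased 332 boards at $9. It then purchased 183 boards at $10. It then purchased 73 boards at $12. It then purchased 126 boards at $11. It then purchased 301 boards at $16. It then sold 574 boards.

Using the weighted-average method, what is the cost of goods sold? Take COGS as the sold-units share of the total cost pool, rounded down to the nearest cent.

COGS = $6,727.39

Sale 1, sell 574: 574/1015 × $11,896.00 → $6,727.39
Ending inventory (cost pool remaining) = $5,168.61
Check: goods available $11,896.00 = COGS $6,727.39 + ending $5,168.61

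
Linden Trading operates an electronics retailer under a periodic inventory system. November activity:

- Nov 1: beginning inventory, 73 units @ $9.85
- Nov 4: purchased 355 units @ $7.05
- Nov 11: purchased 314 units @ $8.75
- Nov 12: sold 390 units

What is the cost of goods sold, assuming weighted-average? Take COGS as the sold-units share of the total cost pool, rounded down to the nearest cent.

COGS = $3,137.50

Nov 12, sell 390: 390/742 × $5,969.30 → $3,137.50
Ending inventory (cost pool remaining) = $2,831.80
Check: goods available $5,969.30 = COGS $3,137.50 + ending $2,831.80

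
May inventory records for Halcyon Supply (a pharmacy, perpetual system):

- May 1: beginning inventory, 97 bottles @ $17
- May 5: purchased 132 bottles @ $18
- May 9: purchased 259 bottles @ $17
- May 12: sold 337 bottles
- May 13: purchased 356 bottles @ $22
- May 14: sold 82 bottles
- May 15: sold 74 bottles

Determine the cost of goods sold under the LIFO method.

COGS = $9,239

May 12, 337 sold [LIFO — newest first]: 259 @ $17 + 78 @ $18 = $5,807
May 14, 82 sold [LIFO — newest first]: 82 @ $22 = $1,804
May 15, 74 sold [LIFO — newest first]: 74 @ $22 = $1,628
Total COGS = $5,807 + $1,804 + $1,628 = $9,239
Ending inventory: 97 @ $17 + 54 @ $18 + 200 @ $22 = $7,021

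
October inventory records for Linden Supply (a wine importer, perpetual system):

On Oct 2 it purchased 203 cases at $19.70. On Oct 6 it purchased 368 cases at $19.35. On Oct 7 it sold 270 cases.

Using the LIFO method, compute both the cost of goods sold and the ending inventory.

COGS = $5,224.50; ending inventory = $5,895.40

Oct 7, 270 sold [LIFO — newest first]: 270 @ $19.35 = $5,224.50
Ending inventory: 203 @ $19.70 + 98 @ $19.35 = $5,895.40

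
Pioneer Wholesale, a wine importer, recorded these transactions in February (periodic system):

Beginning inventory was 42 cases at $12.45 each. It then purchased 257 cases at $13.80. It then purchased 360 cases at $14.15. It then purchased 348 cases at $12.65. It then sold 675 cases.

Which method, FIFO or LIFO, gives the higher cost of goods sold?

FIFO

FIFO COGS: 42 @ $12.45 + 257 @ $13.80 + 360 @ $14.15 + 16 @ $12.65 = $9,365.90
LIFO COGS: 348 @ $12.65 + 327 @ $14.15 = $9,029.25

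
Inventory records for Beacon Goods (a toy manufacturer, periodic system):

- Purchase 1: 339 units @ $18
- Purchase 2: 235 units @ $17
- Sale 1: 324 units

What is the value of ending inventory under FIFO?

Ending inventory = $4,265

Sale 1 (324) [FIFO — oldest first]: 324 @ $18 = $5,832
Ending inventory: 15 @ $18 + 235 @ $17 = $4,265
Check: goods available $10,097 = COGS $5,832 + ending $4,265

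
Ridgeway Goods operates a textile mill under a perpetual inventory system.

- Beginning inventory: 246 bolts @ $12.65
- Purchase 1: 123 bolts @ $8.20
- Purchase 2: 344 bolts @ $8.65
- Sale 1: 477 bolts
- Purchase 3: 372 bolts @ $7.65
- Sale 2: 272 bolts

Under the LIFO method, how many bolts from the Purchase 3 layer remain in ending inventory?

Sale 1 (477) [LIFO — newest first]: 344 @ $8.65 + 123 @ $8.20 + 10 @ $12.65 = $4,110.70
Sale 2 (272) [LIFO — newest first]: 272 @ $7.65 = $2,080.80
Total COGS = $4,110.70 + $2,080.80 = $6,191.50
Ending inventory: 236 @ $12.65 + 100 @ $7.65 = $3,750.40

100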